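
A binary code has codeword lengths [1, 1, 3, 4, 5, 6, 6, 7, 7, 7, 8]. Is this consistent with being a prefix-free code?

Kraft inequality: Σ 2^(-l_i) ≤ 1 for prefix-free code
Calculating: 2^(-1) + 2^(-1) + 2^(-3) + 2^(-4) + 2^(-5) + 2^(-6) + 2^(-6) + 2^(-7) + 2^(-7) + 2^(-7) + 2^(-8)
= 0.5 + 0.5 + 0.125 + 0.0625 + 0.03125 + 0.015625 + 0.015625 + 0.0078125 + 0.0078125 + 0.0078125 + 0.00390625
= 1.2773
Since 1.2773 > 1, prefix-free code does not exist


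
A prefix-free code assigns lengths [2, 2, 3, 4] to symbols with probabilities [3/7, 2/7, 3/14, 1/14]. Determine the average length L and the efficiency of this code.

Average length L = Σ p_i × l_i = 2.3571 bits
Entropy H = 1.7885 bits
Efficiency η = H/L × 100% = 75.87%


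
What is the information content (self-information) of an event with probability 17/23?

Information content I(x) = -log₂(p(x))
I = -log₂(17/23) = -log₂(0.7391)
I = 0.4361 bits


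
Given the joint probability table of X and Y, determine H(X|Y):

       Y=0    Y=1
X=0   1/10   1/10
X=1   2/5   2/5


H(X|Y) = Σ_y p(y) H(X|Y=y)
  p(Y=0) = 1/2, H(X|Y=0) = 0.7219
  p(Y=1) = 1/2, H(X|Y=1) = 0.7219
H(X|Y) = 0.5000×0.7219 + 0.5000×0.7219 = 0.7219 bits


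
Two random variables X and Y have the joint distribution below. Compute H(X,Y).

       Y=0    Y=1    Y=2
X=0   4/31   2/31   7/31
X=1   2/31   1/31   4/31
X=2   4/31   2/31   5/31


H(X,Y) = -Σ p(x,y) log₂ p(x,y)
  p(0,0)=4/31: -0.1290 × log₂(0.1290) = 0.3812
  p(0,1)=2/31: -0.0645 × log₂(0.0645) = 0.2551
  p(0,2)=7/31: -0.2258 × log₂(0.2258) = 0.4848
  p(1,0)=2/31: -0.0645 × log₂(0.0645) = 0.2551
  p(1,1)=1/31: -0.0323 × log₂(0.0323) = 0.1598
  p(1,2)=4/31: -0.1290 × log₂(0.1290) = 0.3812
  p(2,0)=4/31: -0.1290 × log₂(0.1290) = 0.3812
  p(2,1)=2/31: -0.0645 × log₂(0.0645) = 0.2551
  p(2,2)=5/31: -0.1613 × log₂(0.1613) = 0.4246
H(X,Y) = 2.9780 bits


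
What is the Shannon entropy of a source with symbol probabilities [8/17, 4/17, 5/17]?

H(X) = -Σ p(x) log₂ p(x)
  -8/17 × log₂(8/17) = 0.5117
  -4/17 × log₂(4/17) = 0.4912
  -5/17 × log₂(5/17) = 0.5193
H(X) = 1.5222 bits


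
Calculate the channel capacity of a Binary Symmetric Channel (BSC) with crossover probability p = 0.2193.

For BSC with error probability p:
C = 1 - H(p) where H(p) is binary entropy
H(0.2193) = -0.2193 × log₂(0.2193) - 0.7807 × log₂(0.7807)
H(p) = 0.7589
C = 1 - 0.7589 = 0.2411 bits/use


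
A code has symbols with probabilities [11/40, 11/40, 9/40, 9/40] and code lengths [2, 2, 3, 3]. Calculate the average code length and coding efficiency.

Average length L = Σ p_i × l_i = 2.4500 bits
Entropy H = 1.9928 bits
Efficiency η = H/L × 100% = 81.34%


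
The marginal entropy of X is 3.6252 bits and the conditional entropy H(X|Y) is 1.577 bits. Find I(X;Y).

I(X;Y) = H(X) - H(X|Y)
I(X;Y) = 3.6252 - 1.577 = 2.0482 bits


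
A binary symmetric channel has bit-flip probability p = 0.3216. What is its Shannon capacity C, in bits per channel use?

For BSC with error probability p:
C = 1 - H(p) where H(p) is binary entropy
H(0.3216) = -0.3216 × log₂(0.3216) - 0.6784 × log₂(0.6784)
H(p) = 0.9061
C = 1 - 0.9061 = 0.0939 bits/use


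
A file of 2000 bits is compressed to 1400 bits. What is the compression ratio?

Compression ratio = Original / Compressed
= 2000 / 1400 = 1.43:1


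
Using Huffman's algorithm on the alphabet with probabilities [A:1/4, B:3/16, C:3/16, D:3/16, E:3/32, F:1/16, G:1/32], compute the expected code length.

Huffman tree construction:
Combine smallest probabilities repeatedly
Resulting codes:
  A: 10 (length 2)
  B: 110 (length 3)
  C: 111 (length 3)
  D: 00 (length 2)
  E: 010 (length 3)
  F: 0111 (length 4)
  G: 0110 (length 4)
Average length = Σ p(s) × length(s) = 2.6562 bits


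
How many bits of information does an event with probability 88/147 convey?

Information content I(x) = -log₂(p(x))
I = -log₂(88/147) = -log₂(0.5986)
I = 0.7402 bits


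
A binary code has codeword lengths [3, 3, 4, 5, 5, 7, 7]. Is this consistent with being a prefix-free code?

Kraft inequality: Σ 2^(-l_i) ≤ 1 for prefix-free code
Calculating: 2^(-3) + 2^(-3) + 2^(-4) + 2^(-5) + 2^(-5) + 2^(-7) + 2^(-7)
= 0.125 + 0.125 + 0.0625 + 0.03125 + 0.03125 + 0.0078125 + 0.0078125
= 0.3906
Since 0.3906 ≤ 1, prefix-free code exists


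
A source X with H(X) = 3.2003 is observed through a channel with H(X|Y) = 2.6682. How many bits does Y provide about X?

I(X;Y) = H(X) - H(X|Y)
I(X;Y) = 3.2003 - 2.6682 = 0.5321 bits


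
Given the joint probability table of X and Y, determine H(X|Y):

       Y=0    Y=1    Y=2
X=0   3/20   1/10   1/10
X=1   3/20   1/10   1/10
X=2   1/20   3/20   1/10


H(X|Y) = Σ_y p(y) H(X|Y=y)
  p(Y=0) = 7/20, H(X|Y=0) = 1.4488
  p(Y=1) = 7/20, H(X|Y=1) = 1.5567
  p(Y=2) = 3/10, H(X|Y=2) = 1.5850
H(X|Y) = 0.3500×1.4488 + 0.3500×1.5567 + 0.3000×1.5850 = 1.5274 bits


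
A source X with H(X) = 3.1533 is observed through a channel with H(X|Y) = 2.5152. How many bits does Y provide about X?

I(X;Y) = H(X) - H(X|Y)
I(X;Y) = 3.1533 - 2.5152 = 0.6381 bits


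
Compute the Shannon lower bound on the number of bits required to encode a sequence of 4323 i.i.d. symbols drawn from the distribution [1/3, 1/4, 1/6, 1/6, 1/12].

Entropy H = 2.1887 bits/symbol
Minimum bits = H × n = 2.1887 × 4323
= 9461.84 bits


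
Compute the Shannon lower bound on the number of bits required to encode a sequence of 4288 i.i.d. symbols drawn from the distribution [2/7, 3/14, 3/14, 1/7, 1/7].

Entropy H = 2.2709 bits/symbol
Minimum bits = H × n = 2.2709 × 4288
= 9737.80 bits


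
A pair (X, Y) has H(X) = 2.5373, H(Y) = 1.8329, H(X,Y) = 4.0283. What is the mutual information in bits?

I(X;Y) = H(X) + H(Y) - H(X,Y)
I(X;Y) = 2.5373 + 1.8329 - 4.0283 = 0.3419 bits


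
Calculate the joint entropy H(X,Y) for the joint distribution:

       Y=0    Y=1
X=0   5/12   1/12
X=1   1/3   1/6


H(X,Y) = -Σ p(x,y) log₂ p(x,y)
  p(0,0)=5/12: -0.4167 × log₂(0.4167) = 0.5263
  p(0,1)=1/12: -0.0833 × log₂(0.0833) = 0.2987
  p(1,0)=1/3: -0.3333 × log₂(0.3333) = 0.5283
  p(1,1)=1/6: -0.1667 × log₂(0.1667) = 0.4308
H(X,Y) = 1.7842 bits


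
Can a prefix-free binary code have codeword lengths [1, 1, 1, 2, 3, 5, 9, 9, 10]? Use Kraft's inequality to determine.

Kraft inequality: Σ 2^(-l_i) ≤ 1 for prefix-free code
Calculating: 2^(-1) + 2^(-1) + 2^(-1) + 2^(-2) + 2^(-3) + 2^(-5) + 2^(-9) + 2^(-9) + 2^(-10)
= 0.5 + 0.5 + 0.5 + 0.25 + 0.125 + 0.03125 + 0.001953125 + 0.001953125 + 0.0009765625
= 1.9111
Since 1.9111 > 1, prefix-free code does not exist


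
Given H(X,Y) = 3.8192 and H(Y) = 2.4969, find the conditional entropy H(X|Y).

Chain rule: H(X,Y) = H(X|Y) + H(Y)
H(X|Y) = H(X,Y) - H(Y) = 3.8192 - 2.4969 = 1.3223 bits


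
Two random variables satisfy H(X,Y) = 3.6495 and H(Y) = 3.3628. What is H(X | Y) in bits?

Chain rule: H(X,Y) = H(X|Y) + H(Y)
H(X|Y) = H(X,Y) - H(Y) = 3.6495 - 3.3628 = 0.2867 bits


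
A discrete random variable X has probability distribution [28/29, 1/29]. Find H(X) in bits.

H(X) = -Σ p(x) log₂ p(x)
  -28/29 × log₂(28/29) = 0.0489
  -1/29 × log₂(1/29) = 0.1675
H(X) = 0.2164 bits


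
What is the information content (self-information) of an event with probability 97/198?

Information content I(x) = -log₂(p(x))
I = -log₂(97/198) = -log₂(0.4899)
I = 1.0294 bits


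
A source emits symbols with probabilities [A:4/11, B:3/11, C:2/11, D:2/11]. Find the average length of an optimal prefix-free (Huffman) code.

Huffman tree construction:
Combine smallest probabilities repeatedly
Resulting codes:
  A: 11 (length 2)
  B: 10 (length 2)
  C: 00 (length 2)
  D: 01 (length 2)
Average length = Σ p(s) × length(s) = 2.0000 bits


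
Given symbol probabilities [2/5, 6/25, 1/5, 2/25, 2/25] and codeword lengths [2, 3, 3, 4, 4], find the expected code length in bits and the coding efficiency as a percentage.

Average length L = Σ p_i × l_i = 2.7600 bits
Entropy H = 2.0703 bits
Efficiency η = H/L × 100% = 75.01%


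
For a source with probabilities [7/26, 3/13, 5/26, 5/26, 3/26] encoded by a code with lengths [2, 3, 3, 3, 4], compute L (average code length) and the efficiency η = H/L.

Average length L = Σ p_i × l_i = 2.8462 bits
Entropy H = 2.2722 bits
Efficiency η = H/L × 100% = 79.83%


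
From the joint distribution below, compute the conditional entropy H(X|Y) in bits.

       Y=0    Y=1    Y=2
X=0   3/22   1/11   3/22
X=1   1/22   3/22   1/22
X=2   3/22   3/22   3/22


H(X|Y) = Σ_y p(y) H(X|Y=y)
  p(Y=0) = 7/22, H(X|Y=0) = 1.4488
  p(Y=1) = 4/11, H(X|Y=1) = 1.5613
  p(Y=2) = 7/22, H(X|Y=2) = 1.4488
H(X|Y) = 0.3182×1.4488 + 0.3636×1.5613 + 0.3182×1.4488 = 1.4897 bits


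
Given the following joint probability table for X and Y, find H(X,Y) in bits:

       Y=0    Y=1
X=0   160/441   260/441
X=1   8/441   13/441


H(X,Y) = -Σ p(x,y) log₂ p(x,y)
  p(0,0)=160/441: -0.3628 × log₂(0.3628) = 0.5307
  p(0,1)=260/441: -0.5896 × log₂(0.5896) = 0.4494
  p(1,0)=8/441: -0.0181 × log₂(0.0181) = 0.1049
  p(1,1)=13/441: -0.0295 × log₂(0.0295) = 0.1499
H(X,Y) = 1.2349 bits


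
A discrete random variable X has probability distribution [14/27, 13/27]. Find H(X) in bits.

H(X) = -Σ p(x) log₂ p(x)
  -14/27 × log₂(14/27) = 0.4913
  -13/27 × log₂(13/27) = 0.5077
H(X) = 0.9990 bits


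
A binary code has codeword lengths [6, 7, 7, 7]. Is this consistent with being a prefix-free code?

Kraft inequality: Σ 2^(-l_i) ≤ 1 for prefix-free code
Calculating: 2^(-6) + 2^(-7) + 2^(-7) + 2^(-7)
= 0.015625 + 0.0078125 + 0.0078125 + 0.0078125
= 0.0391
Since 0.0391 ≤ 1, prefix-free code exists


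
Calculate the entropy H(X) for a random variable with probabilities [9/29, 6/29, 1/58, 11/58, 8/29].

H(X) = -Σ p(x) log₂ p(x)
  -9/29 × log₂(9/29) = 0.5239
  -6/29 × log₂(6/29) = 0.4703
  -1/58 × log₂(1/58) = 0.1010
  -11/58 × log₂(11/58) = 0.4549
  -8/29 × log₂(8/29) = 0.5125
H(X) = 2.0626 bits


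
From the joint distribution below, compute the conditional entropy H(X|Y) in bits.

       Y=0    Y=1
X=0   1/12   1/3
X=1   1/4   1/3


H(X|Y) = Σ_y p(y) H(X|Y=y)
  p(Y=0) = 1/3, H(X|Y=0) = 0.8113
  p(Y=1) = 2/3, H(X|Y=1) = 1.0000
H(X|Y) = 0.3333×0.8113 + 0.6667×1.0000 = 0.9371 bits


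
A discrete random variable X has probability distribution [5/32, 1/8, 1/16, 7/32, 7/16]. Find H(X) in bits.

H(X) = -Σ p(x) log₂ p(x)
  -5/32 × log₂(5/32) = 0.4184
  -1/8 × log₂(1/8) = 0.3750
  -1/16 × log₂(1/16) = 0.2500
  -7/32 × log₂(7/32) = 0.4796
  -7/16 × log₂(7/16) = 0.5218
H(X) = 2.0449 bits


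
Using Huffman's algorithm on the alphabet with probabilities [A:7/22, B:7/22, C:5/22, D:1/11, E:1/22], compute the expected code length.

Huffman tree construction:
Combine smallest probabilities repeatedly
Resulting codes:
  A: 10 (length 2)
  B: 11 (length 2)
  C: 01 (length 2)
  D: 001 (length 3)
  E: 000 (length 3)
Average length = Σ p(s) × length(s) = 2.1364 bits


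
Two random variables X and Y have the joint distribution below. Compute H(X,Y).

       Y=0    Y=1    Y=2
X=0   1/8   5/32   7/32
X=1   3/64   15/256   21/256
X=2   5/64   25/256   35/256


H(X,Y) = -Σ p(x,y) log₂ p(x,y)
  p(0,0)=1/8: -0.1250 × log₂(0.1250) = 0.3750
  p(0,1)=5/32: -0.1562 × log₂(0.1562) = 0.4184
  p(0,2)=7/32: -0.2188 × log₂(0.2188) = 0.4796
  p(1,0)=3/64: -0.0469 × log₂(0.0469) = 0.2070
  p(1,1)=15/256: -0.0586 × log₂(0.0586) = 0.2398
  p(1,2)=21/256: -0.0820 × log₂(0.0820) = 0.2959
  p(2,0)=5/64: -0.0781 × log₂(0.0781) = 0.2873
  p(2,1)=25/256: -0.0977 × log₂(0.0977) = 0.3277
  p(2,2)=35/256: -0.1367 × log₂(0.1367) = 0.3925
H(X,Y) = 3.0234 bits


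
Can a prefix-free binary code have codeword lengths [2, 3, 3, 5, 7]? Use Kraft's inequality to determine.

Kraft inequality: Σ 2^(-l_i) ≤ 1 for prefix-free code
Calculating: 2^(-2) + 2^(-3) + 2^(-3) + 2^(-5) + 2^(-7)
= 0.25 + 0.125 + 0.125 + 0.03125 + 0.0078125
= 0.5391
Since 0.5391 ≤ 1, prefix-free code exists


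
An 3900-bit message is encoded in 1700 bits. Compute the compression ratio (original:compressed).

Compression ratio = Original / Compressed
= 3900 / 1700 = 2.29:1


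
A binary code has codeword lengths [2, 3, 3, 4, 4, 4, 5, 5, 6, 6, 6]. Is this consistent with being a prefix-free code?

Kraft inequality: Σ 2^(-l_i) ≤ 1 for prefix-free code
Calculating: 2^(-2) + 2^(-3) + 2^(-3) + 2^(-4) + 2^(-4) + 2^(-4) + 2^(-5) + 2^(-5) + 2^(-6) + 2^(-6) + 2^(-6)
= 0.25 + 0.125 + 0.125 + 0.0625 + 0.0625 + 0.0625 + 0.03125 + 0.03125 + 0.015625 + 0.015625 + 0.015625
= 0.7969
Since 0.7969 ≤ 1, prefix-free code exists


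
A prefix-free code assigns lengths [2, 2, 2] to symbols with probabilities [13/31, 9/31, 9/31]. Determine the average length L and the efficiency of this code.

Average length L = Σ p_i × l_i = 2.0000 bits
Entropy H = 1.5618 bits
Efficiency η = H/L × 100% = 78.09%


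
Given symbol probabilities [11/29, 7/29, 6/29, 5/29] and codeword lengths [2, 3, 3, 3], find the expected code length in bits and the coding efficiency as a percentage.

Average length L = Σ p_i × l_i = 2.6207 bits
Entropy H = 1.9330 bits
Efficiency η = H/L × 100% = 73.76%


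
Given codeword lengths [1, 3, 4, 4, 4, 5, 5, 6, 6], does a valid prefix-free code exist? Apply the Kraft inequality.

Kraft inequality: Σ 2^(-l_i) ≤ 1 for prefix-free code
Calculating: 2^(-1) + 2^(-3) + 2^(-4) + 2^(-4) + 2^(-4) + 2^(-5) + 2^(-5) + 2^(-6) + 2^(-6)
= 0.5 + 0.125 + 0.0625 + 0.0625 + 0.0625 + 0.03125 + 0.03125 + 0.015625 + 0.015625
= 0.9062
Since 0.9062 ≤ 1, prefix-free code exists


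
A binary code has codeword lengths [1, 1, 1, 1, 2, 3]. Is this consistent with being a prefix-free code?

Kraft inequality: Σ 2^(-l_i) ≤ 1 for prefix-free code
Calculating: 2^(-1) + 2^(-1) + 2^(-1) + 2^(-1) + 2^(-2) + 2^(-3)
= 0.5 + 0.5 + 0.5 + 0.5 + 0.25 + 0.125
= 2.3750
Since 2.3750 > 1, prefix-free code does not exist


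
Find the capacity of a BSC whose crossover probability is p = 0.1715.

For BSC with error probability p:
C = 1 - H(p) where H(p) is binary entropy
H(0.1715) = -0.1715 × log₂(0.1715) - 0.8285 × log₂(0.8285)
H(p) = 0.6611
C = 1 - 0.6611 = 0.3389 bits/use


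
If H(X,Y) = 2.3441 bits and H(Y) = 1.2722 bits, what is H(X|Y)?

Chain rule: H(X,Y) = H(X|Y) + H(Y)
H(X|Y) = H(X,Y) - H(Y) = 2.3441 - 1.2722 = 1.0719 bits


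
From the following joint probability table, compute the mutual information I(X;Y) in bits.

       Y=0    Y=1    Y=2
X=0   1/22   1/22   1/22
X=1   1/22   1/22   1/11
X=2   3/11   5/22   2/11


H(X) = 1.2159, H(Y) = 1.5820, H(X,Y) = 2.7722
I(X;Y) = H(X) + H(Y) - H(X,Y) = 0.0257 bits


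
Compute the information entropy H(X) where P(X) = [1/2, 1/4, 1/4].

H(X) = -Σ p(x) log₂ p(x)
  -1/2 × log₂(1/2) = 0.5000
  -1/4 × log₂(1/4) = 0.5000
  -1/4 × log₂(1/4) = 0.5000
H(X) = 1.5000 bits


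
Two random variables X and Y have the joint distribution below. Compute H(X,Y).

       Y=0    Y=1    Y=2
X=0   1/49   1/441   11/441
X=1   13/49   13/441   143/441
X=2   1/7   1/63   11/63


H(X,Y) = -Σ p(x,y) log₂ p(x,y)
  p(0,0)=1/49: -0.0204 × log₂(0.0204) = 0.1146
  p(0,1)=1/441: -0.0023 × log₂(0.0023) = 0.0199
  p(0,2)=11/441: -0.0249 × log₂(0.0249) = 0.1328
  p(1,0)=13/49: -0.2653 × log₂(0.2653) = 0.5079
  p(1,1)=13/441: -0.0295 × log₂(0.0295) = 0.1499
  p(1,2)=143/441: -0.3243 × log₂(0.3243) = 0.5269
  p(2,0)=1/7: -0.1429 × log₂(0.1429) = 0.4011
  p(2,1)=1/63: -0.0159 × log₂(0.0159) = 0.0949
  p(2,2)=11/63: -0.1746 × log₂(0.1746) = 0.4396
H(X,Y) = 2.3875 bits


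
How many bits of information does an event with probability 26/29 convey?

Information content I(x) = -log₂(p(x))
I = -log₂(26/29) = -log₂(0.8966)
I = 0.1575 bits


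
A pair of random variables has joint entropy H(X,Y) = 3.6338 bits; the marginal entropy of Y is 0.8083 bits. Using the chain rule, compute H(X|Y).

Chain rule: H(X,Y) = H(X|Y) + H(Y)
H(X|Y) = H(X,Y) - H(Y) = 3.6338 - 0.8083 = 2.8255 bits


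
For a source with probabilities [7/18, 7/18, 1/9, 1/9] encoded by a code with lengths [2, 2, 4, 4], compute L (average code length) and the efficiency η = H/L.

Average length L = Σ p_i × l_i = 2.4444 bits
Entropy H = 1.7642 bits
Efficiency η = H/L × 100% = 72.17%


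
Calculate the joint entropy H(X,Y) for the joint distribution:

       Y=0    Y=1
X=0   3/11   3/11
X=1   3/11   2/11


H(X,Y) = -Σ p(x,y) log₂ p(x,y)
  p(0,0)=3/11: -0.2727 × log₂(0.2727) = 0.5112
  p(0,1)=3/11: -0.2727 × log₂(0.2727) = 0.5112
  p(1,0)=3/11: -0.2727 × log₂(0.2727) = 0.5112
  p(1,1)=2/11: -0.1818 × log₂(0.1818) = 0.4472
H(X,Y) = 1.9808 bits


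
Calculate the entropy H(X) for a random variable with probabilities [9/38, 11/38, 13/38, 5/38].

H(X) = -Σ p(x) log₂ p(x)
  -9/38 × log₂(9/38) = 0.4922
  -11/38 × log₂(11/38) = 0.5177
  -13/38 × log₂(13/38) = 0.5294
  -5/38 × log₂(5/38) = 0.3850
H(X) = 1.9243 bits


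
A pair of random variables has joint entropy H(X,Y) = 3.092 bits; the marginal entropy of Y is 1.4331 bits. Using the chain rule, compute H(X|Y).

Chain rule: H(X,Y) = H(X|Y) + H(Y)
H(X|Y) = H(X,Y) - H(Y) = 3.092 - 1.4331 = 1.6589 bits


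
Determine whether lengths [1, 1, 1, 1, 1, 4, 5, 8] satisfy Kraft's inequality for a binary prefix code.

Kraft inequality: Σ 2^(-l_i) ≤ 1 for prefix-free code
Calculating: 2^(-1) + 2^(-1) + 2^(-1) + 2^(-1) + 2^(-1) + 2^(-4) + 2^(-5) + 2^(-8)
= 0.5 + 0.5 + 0.5 + 0.5 + 0.5 + 0.0625 + 0.03125 + 0.00390625
= 2.5977
Since 2.5977 > 1, prefix-free code does not exist


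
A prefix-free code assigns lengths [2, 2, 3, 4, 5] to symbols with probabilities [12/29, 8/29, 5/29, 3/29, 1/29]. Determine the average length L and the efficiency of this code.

Average length L = Σ p_i × l_i = 2.4828 bits
Entropy H = 1.9827 bits
Efficiency η = H/L × 100% = 79.86%


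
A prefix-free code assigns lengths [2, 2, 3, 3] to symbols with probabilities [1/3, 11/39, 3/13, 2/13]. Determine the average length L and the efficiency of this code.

Average length L = Σ p_i × l_i = 2.3846 bits
Entropy H = 1.9470 bits
Efficiency η = H/L × 100% = 81.65%


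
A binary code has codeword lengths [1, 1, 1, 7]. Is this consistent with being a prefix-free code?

Kraft inequality: Σ 2^(-l_i) ≤ 1 for prefix-free code
Calculating: 2^(-1) + 2^(-1) + 2^(-1) + 2^(-7)
= 0.5 + 0.5 + 0.5 + 0.0078125
= 1.5078
Since 1.5078 > 1, prefix-free code does not exist


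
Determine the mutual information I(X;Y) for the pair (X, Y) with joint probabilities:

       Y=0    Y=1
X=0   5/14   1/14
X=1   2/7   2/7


H(X) = 0.9852, H(Y) = 0.9403, H(X,Y) = 1.8352
I(X;Y) = H(X) + H(Y) - H(X,Y) = 0.0903 bits


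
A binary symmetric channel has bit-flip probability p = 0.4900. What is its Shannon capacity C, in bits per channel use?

For BSC with error probability p:
C = 1 - H(p) where H(p) is binary entropy
H(0.4900) = -0.4900 × log₂(0.4900) - 0.5100 × log₂(0.5100)
H(p) = 0.9997
C = 1 - 0.9997 = 0.0003 bits/use


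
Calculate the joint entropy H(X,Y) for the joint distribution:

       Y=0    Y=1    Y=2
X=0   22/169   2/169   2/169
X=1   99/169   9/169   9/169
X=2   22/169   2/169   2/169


H(X,Y) = -Σ p(x,y) log₂ p(x,y)
  p(0,0)=22/169: -0.1302 × log₂(0.1302) = 0.3829
  p(0,1)=2/169: -0.0118 × log₂(0.0118) = 0.0758
  p(0,2)=2/169: -0.0118 × log₂(0.0118) = 0.0758
  p(1,0)=99/169: -0.5858 × log₂(0.5858) = 0.4520
  p(1,1)=9/169: -0.0533 × log₂(0.0533) = 0.2253
  p(1,2)=9/169: -0.0533 × log₂(0.0533) = 0.2253
  p(2,0)=22/169: -0.1302 × log₂(0.1302) = 0.3829
  p(2,1)=2/169: -0.0118 × log₂(0.0118) = 0.0758
  p(2,2)=2/169: -0.0118 × log₂(0.0118) = 0.0758
H(X,Y) = 1.9714 bits


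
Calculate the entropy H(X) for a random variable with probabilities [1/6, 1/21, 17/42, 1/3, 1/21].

H(X) = -Σ p(x) log₂ p(x)
  -1/6 × log₂(1/6) = 0.4308
  -1/21 × log₂(1/21) = 0.2092
  -17/42 × log₂(17/42) = 0.5282
  -1/3 × log₂(1/3) = 0.5283
  -1/21 × log₂(1/21) = 0.2092
H(X) = 1.9056 bits


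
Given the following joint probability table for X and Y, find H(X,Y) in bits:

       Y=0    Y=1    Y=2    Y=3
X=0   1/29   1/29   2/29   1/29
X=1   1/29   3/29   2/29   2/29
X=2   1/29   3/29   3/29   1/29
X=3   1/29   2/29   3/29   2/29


H(X,Y) = -Σ p(x,y) log₂ p(x,y)
  p(0,0)=1/29: -0.0345 × log₂(0.0345) = 0.1675
  p(0,1)=1/29: -0.0345 × log₂(0.0345) = 0.1675
  p(0,2)=2/29: -0.0690 × log₂(0.0690) = 0.2661
  p(0,3)=1/29: -0.0345 × log₂(0.0345) = 0.1675
  p(1,0)=1/29: -0.0345 × log₂(0.0345) = 0.1675
  p(1,1)=3/29: -0.1034 × log₂(0.1034) = 0.3386
  p(1,2)=2/29: -0.0690 × log₂(0.0690) = 0.2661
  p(1,3)=2/29: -0.0690 × log₂(0.0690) = 0.2661
  p(2,0)=1/29: -0.0345 × log₂(0.0345) = 0.1675
  p(2,1)=3/29: -0.1034 × log₂(0.1034) = 0.3386
  p(2,2)=3/29: -0.1034 × log₂(0.1034) = 0.3386
  p(2,3)=1/29: -0.0345 × log₂(0.0345) = 0.1675
  p(3,0)=1/29: -0.0345 × log₂(0.0345) = 0.1675
  p(3,1)=2/29: -0.0690 × log₂(0.0690) = 0.2661
  p(3,2)=3/29: -0.1034 × log₂(0.1034) = 0.3386
  p(3,3)=2/29: -0.0690 × log₂(0.0690) = 0.2661
H(X,Y) = 3.8573 bits


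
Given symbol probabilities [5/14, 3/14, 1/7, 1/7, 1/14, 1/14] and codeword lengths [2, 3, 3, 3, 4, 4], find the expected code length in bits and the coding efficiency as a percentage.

Average length L = Σ p_i × l_i = 2.7857 bits
Entropy H = 2.3527 bits
Efficiency η = H/L × 100% = 84.46%


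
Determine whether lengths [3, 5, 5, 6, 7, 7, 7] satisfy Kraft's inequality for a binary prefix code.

Kraft inequality: Σ 2^(-l_i) ≤ 1 for prefix-free code
Calculating: 2^(-3) + 2^(-5) + 2^(-5) + 2^(-6) + 2^(-7) + 2^(-7) + 2^(-7)
= 0.125 + 0.03125 + 0.03125 + 0.015625 + 0.0078125 + 0.0078125 + 0.0078125
= 0.2266
Since 0.2266 ≤ 1, prefix-free code exists


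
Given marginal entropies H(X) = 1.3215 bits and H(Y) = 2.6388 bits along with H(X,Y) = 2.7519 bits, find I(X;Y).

I(X;Y) = H(X) + H(Y) - H(X,Y)
I(X;Y) = 1.3215 + 2.6388 - 2.7519 = 1.2084 bits


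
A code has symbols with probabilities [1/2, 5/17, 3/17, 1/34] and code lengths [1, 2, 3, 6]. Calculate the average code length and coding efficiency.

Average length L = Σ p_i × l_i = 1.7941 bits
Entropy H = 1.6105 bits
Efficiency η = H/L × 100% = 89.77%


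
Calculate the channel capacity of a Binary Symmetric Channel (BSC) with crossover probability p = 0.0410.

For BSC with error probability p:
C = 1 - H(p) where H(p) is binary entropy
H(0.0410) = -0.0410 × log₂(0.0410) - 0.9590 × log₂(0.9590)
H(p) = 0.2469
C = 1 - 0.2469 = 0.7531 bits/use


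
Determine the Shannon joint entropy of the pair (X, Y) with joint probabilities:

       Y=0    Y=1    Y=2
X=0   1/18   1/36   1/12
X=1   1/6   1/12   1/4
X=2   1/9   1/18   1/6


H(X,Y) = -Σ p(x,y) log₂ p(x,y)
  p(0,0)=1/18: -0.0556 × log₂(0.0556) = 0.2317
  p(0,1)=1/36: -0.0278 × log₂(0.0278) = 0.1436
  p(0,2)=1/12: -0.0833 × log₂(0.0833) = 0.2987
  p(1,0)=1/6: -0.1667 × log₂(0.1667) = 0.4308
  p(1,1)=1/12: -0.0833 × log₂(0.0833) = 0.2987
  p(1,2)=1/4: -0.2500 × log₂(0.2500) = 0.5000
  p(2,0)=1/9: -0.1111 × log₂(0.1111) = 0.3522
  p(2,1)=1/18: -0.0556 × log₂(0.0556) = 0.2317
  p(2,2)=1/6: -0.1667 × log₂(0.1667) = 0.4308
H(X,Y) = 2.9183 bits


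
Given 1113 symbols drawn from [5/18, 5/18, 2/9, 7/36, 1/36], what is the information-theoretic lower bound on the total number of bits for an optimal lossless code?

Entropy H = 2.1119 bits/symbol
Minimum bits = H × n = 2.1119 × 1113
= 2350.51 bits


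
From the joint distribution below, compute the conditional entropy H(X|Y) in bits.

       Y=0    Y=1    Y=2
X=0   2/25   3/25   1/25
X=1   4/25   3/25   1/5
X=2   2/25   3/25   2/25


H(X|Y) = Σ_y p(y) H(X|Y=y)
  p(Y=0) = 8/25, H(X|Y=0) = 1.5000
  p(Y=1) = 9/25, H(X|Y=1) = 1.5850
  p(Y=2) = 8/25, H(X|Y=2) = 1.2988
H(X|Y) = 0.3200×1.5000 + 0.3600×1.5850 + 0.3200×1.2988 = 1.4662 bits


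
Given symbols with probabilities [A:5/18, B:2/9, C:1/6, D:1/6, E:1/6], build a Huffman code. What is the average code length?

Huffman tree construction:
Combine smallest probabilities repeatedly
Resulting codes:
  A: 10 (length 2)
  B: 01 (length 2)
  C: 110 (length 3)
  D: 111 (length 3)
  E: 00 (length 2)
Average length = Σ p(s) × length(s) = 2.3333 bits


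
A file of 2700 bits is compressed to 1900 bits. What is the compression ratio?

Compression ratio = Original / Compressed
= 2700 / 1900 = 1.42:1


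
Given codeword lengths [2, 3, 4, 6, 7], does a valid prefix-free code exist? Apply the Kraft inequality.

Kraft inequality: Σ 2^(-l_i) ≤ 1 for prefix-free code
Calculating: 2^(-2) + 2^(-3) + 2^(-4) + 2^(-6) + 2^(-7)
= 0.25 + 0.125 + 0.0625 + 0.015625 + 0.0078125
= 0.4609
Since 0.4609 ≤ 1, prefix-free code exists


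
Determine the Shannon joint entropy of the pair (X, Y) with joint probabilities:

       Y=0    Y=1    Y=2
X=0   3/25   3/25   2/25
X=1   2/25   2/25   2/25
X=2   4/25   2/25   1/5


H(X,Y) = -Σ p(x,y) log₂ p(x,y)
  p(0,0)=3/25: -0.1200 × log₂(0.1200) = 0.3671
  p(0,1)=3/25: -0.1200 × log₂(0.1200) = 0.3671
  p(0,2)=2/25: -0.0800 × log₂(0.0800) = 0.2915
  p(1,0)=2/25: -0.0800 × log₂(0.0800) = 0.2915
  p(1,1)=2/25: -0.0800 × log₂(0.0800) = 0.2915
  p(1,2)=2/25: -0.0800 × log₂(0.0800) = 0.2915
  p(2,0)=4/25: -0.1600 × log₂(0.1600) = 0.4230
  p(2,1)=2/25: -0.0800 × log₂(0.0800) = 0.2915
  p(2,2)=1/5: -0.2000 × log₂(0.2000) = 0.4644
H(X,Y) = 3.0791 bits


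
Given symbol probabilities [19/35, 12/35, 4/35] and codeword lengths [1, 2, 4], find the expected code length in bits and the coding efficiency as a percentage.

Average length L = Σ p_i × l_i = 1.6857 bits
Entropy H = 1.3656 bits
Efficiency η = H/L × 100% = 81.01%


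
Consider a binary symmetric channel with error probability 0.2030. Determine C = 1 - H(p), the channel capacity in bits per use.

For BSC with error probability p:
C = 1 - H(p) where H(p) is binary entropy
H(0.2030) = -0.2030 × log₂(0.2030) - 0.7970 × log₂(0.7970)
H(p) = 0.7279
C = 1 - 0.7279 = 0.2721 bits/use


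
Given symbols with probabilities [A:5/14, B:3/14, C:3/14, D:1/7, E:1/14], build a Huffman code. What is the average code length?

Huffman tree construction:
Combine smallest probabilities repeatedly
Resulting codes:
  A: 11 (length 2)
  B: 00 (length 2)
  C: 01 (length 2)
  D: 101 (length 3)
  E: 100 (length 3)
Average length = Σ p(s) × length(s) = 2.2143 bits


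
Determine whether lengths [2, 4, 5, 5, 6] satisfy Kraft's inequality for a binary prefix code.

Kraft inequality: Σ 2^(-l_i) ≤ 1 for prefix-free code
Calculating: 2^(-2) + 2^(-4) + 2^(-5) + 2^(-5) + 2^(-6)
= 0.25 + 0.0625 + 0.03125 + 0.03125 + 0.015625
= 0.3906
Since 0.3906 ≤ 1, prefix-free code exists


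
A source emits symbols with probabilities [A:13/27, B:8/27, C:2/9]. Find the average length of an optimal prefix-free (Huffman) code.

Huffman tree construction:
Combine smallest probabilities repeatedly
Resulting codes:
  A: 0 (length 1)
  B: 11 (length 2)
  C: 10 (length 2)
Average length = Σ p(s) × length(s) = 1.5185 bits


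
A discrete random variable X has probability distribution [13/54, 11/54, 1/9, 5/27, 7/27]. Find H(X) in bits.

H(X) = -Σ p(x) log₂ p(x)
  -13/54 × log₂(13/54) = 0.4946
  -11/54 × log₂(11/54) = 0.4676
  -1/9 × log₂(1/9) = 0.3522
  -5/27 × log₂(5/27) = 0.4505
  -7/27 × log₂(7/27) = 0.5049
H(X) = 2.2699 bits


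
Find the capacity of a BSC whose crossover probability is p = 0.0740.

For BSC with error probability p:
C = 1 - H(p) where H(p) is binary entropy
H(0.0740) = -0.0740 × log₂(0.0740) - 0.9260 × log₂(0.9260)
H(p) = 0.3807
C = 1 - 0.3807 = 0.6193 bits/use


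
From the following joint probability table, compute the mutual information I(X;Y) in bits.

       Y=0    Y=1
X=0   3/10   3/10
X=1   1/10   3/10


H(X) = 0.9710, H(Y) = 0.9710, H(X,Y) = 1.8955
I(X;Y) = H(X) + H(Y) - H(X,Y) = 0.0464 bits


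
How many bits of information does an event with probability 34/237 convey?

Information content I(x) = -log₂(p(x))
I = -log₂(34/237) = -log₂(0.1435)
I = 2.8013 bits


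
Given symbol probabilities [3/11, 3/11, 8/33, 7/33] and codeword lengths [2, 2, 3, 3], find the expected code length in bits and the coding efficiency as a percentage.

Average length L = Σ p_i × l_i = 2.4545 bits
Entropy H = 1.9926 bits
Efficiency η = H/L × 100% = 81.18%


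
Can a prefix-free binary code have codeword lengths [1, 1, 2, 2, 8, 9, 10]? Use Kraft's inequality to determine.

Kraft inequality: Σ 2^(-l_i) ≤ 1 for prefix-free code
Calculating: 2^(-1) + 2^(-1) + 2^(-2) + 2^(-2) + 2^(-8) + 2^(-9) + 2^(-10)
= 0.5 + 0.5 + 0.25 + 0.25 + 0.00390625 + 0.001953125 + 0.0009765625
= 1.5068
Since 1.5068 > 1, prefix-free code does not exist


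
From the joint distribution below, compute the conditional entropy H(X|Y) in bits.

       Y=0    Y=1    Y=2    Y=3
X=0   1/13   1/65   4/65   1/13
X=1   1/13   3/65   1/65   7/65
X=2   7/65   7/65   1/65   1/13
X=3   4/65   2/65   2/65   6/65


H(X|Y) = Σ_y p(y) H(X|Y=y)
  p(Y=0) = 21/65, H(X|Y=0) = 1.9699
  p(Y=1) = 1/5, H(X|Y=1) = 1.6692
  p(Y=2) = 8/65, H(X|Y=2) = 1.7500
  p(Y=3) = 23/65, H(X|Y=3) = 1.9853
H(X|Y) = 0.3231×1.9699 + 0.2000×1.6692 + 0.1231×1.7500 + 0.3538×1.9853 = 1.8881 bits


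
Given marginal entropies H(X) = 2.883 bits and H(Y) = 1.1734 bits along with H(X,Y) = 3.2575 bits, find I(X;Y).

I(X;Y) = H(X) + H(Y) - H(X,Y)
I(X;Y) = 2.883 + 1.1734 - 3.2575 = 0.7989 bits


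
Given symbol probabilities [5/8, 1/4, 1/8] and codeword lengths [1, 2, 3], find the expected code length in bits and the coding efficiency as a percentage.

Average length L = Σ p_i × l_i = 1.5000 bits
Entropy H = 1.2988 bits
Efficiency η = H/L × 100% = 86.59%


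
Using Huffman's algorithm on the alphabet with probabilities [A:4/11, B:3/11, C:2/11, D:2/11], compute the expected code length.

Huffman tree construction:
Combine smallest probabilities repeatedly
Resulting codes:
  A: 11 (length 2)
  B: 10 (length 2)
  C: 00 (length 2)
  D: 01 (length 2)
Average length = Σ p(s) × length(s) = 2.0000 bits


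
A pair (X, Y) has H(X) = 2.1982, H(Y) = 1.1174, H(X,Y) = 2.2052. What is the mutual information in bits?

I(X;Y) = H(X) + H(Y) - H(X,Y)
I(X;Y) = 2.1982 + 1.1174 - 2.2052 = 1.1104 bits


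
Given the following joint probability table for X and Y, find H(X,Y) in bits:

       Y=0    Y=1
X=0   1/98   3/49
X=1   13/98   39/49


H(X,Y) = -Σ p(x,y) log₂ p(x,y)
  p(0,0)=1/98: -0.0102 × log₂(0.0102) = 0.0675
  p(0,1)=3/49: -0.0612 × log₂(0.0612) = 0.2467
  p(1,0)=13/98: -0.1327 × log₂(0.1327) = 0.3866
  p(1,1)=39/49: -0.7959 × log₂(0.7959) = 0.2621
H(X,Y) = 0.9629 bits


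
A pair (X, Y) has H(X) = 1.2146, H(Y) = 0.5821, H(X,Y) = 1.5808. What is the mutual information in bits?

I(X;Y) = H(X) + H(Y) - H(X,Y)
I(X;Y) = 1.2146 + 0.5821 - 1.5808 = 0.2159 bits


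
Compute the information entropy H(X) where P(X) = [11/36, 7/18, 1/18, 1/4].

H(X) = -Σ p(x) log₂ p(x)
  -11/36 × log₂(11/36) = 0.5227
  -7/18 × log₂(7/18) = 0.5299
  -1/18 × log₂(1/18) = 0.2317
  -1/4 × log₂(1/4) = 0.5000
H(X) = 1.7842 bits


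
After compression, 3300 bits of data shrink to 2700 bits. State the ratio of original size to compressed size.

Compression ratio = Original / Compressed
= 3300 / 2700 = 1.22:1


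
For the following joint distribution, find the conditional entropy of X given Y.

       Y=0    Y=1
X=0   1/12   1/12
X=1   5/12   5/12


H(X|Y) = Σ_y p(y) H(X|Y=y)
  p(Y=0) = 1/2, H(X|Y=0) = 0.6500
  p(Y=1) = 1/2, H(X|Y=1) = 0.6500
H(X|Y) = 0.5000×0.6500 + 0.5000×0.6500 = 0.6500 bits


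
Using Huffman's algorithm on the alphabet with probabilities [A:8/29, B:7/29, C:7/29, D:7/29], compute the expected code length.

Huffman tree construction:
Combine smallest probabilities repeatedly
Resulting codes:
  A: 11 (length 2)
  B: 00 (length 2)
  C: 01 (length 2)
  D: 10 (length 2)
Average length = Σ p(s) × length(s) = 2.0000 bits


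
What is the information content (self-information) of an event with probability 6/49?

Information content I(x) = -log₂(p(x))
I = -log₂(6/49) = -log₂(0.1224)
I = 3.0297 bits


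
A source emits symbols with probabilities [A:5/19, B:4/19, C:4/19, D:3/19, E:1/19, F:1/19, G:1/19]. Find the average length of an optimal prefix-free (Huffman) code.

Huffman tree construction:
Combine smallest probabilities repeatedly
Resulting codes:
  A: 10 (length 2)
  B: 00 (length 2)
  C: 01 (length 2)
  D: 110 (length 3)
  E: 11110 (length 5)
  F: 11111 (length 5)
  G: 1110 (length 4)
Average length = Σ p(s) × length(s) = 2.5789 bits


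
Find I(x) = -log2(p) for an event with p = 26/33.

Information content I(x) = -log₂(p(x))
I = -log₂(26/33) = -log₂(0.7879)
I = 0.3440 bits


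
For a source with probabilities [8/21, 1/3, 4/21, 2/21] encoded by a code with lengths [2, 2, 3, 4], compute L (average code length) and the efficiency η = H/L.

Average length L = Σ p_i × l_i = 2.3810 bits
Entropy H = 1.8375 bits
Efficiency η = H/L × 100% = 77.17%


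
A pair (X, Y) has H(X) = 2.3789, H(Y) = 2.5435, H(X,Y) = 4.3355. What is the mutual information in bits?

I(X;Y) = H(X) + H(Y) - H(X,Y)
I(X;Y) = 2.3789 + 2.5435 - 4.3355 = 0.5869 bits


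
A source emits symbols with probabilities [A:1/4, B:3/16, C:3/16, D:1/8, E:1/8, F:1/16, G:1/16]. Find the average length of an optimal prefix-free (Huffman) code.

Huffman tree construction:
Combine smallest probabilities repeatedly
Resulting codes:
  A: 01 (length 2)
  B: 111 (length 3)
  C: 00 (length 2)
  D: 100 (length 3)
  E: 101 (length 3)
  F: 1100 (length 4)
  G: 1101 (length 4)
Average length = Σ p(s) × length(s) = 2.6875 bits


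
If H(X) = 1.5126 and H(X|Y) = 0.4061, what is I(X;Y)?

I(X;Y) = H(X) - H(X|Y)
I(X;Y) = 1.5126 - 0.4061 = 1.1065 bits


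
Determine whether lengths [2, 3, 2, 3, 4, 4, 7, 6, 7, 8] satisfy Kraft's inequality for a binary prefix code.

Kraft inequality: Σ 2^(-l_i) ≤ 1 for prefix-free code
Calculating: 2^(-2) + 2^(-3) + 2^(-2) + 2^(-3) + 2^(-4) + 2^(-4) + 2^(-7) + 2^(-6) + 2^(-7) + 2^(-8)
= 0.25 + 0.125 + 0.25 + 0.125 + 0.0625 + 0.0625 + 0.0078125 + 0.015625 + 0.0078125 + 0.00390625
= 0.9102
Since 0.9102 ≤ 1, prefix-free code exists


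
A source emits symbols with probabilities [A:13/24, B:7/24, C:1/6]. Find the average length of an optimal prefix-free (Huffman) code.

Huffman tree construction:
Combine smallest probabilities repeatedly
Resulting codes:
  A: 1 (length 1)
  B: 01 (length 2)
  C: 00 (length 2)
Average length = Σ p(s) × length(s) = 1.4583 bits


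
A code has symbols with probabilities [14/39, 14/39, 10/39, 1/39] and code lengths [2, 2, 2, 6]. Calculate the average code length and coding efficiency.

Average length L = Σ p_i × l_i = 2.1026 bits
Entropy H = 1.7001 bits
Efficiency η = H/L × 100% = 80.86%


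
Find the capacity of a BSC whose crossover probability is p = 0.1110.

For BSC with error probability p:
C = 1 - H(p) where H(p) is binary entropy
H(0.1110) = -0.1110 × log₂(0.1110) - 0.8890 × log₂(0.8890)
H(p) = 0.5029
C = 1 - 0.5029 = 0.4971 bits/use


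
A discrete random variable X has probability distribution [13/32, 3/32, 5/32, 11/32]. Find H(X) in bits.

H(X) = -Σ p(x) log₂ p(x)
  -13/32 × log₂(13/32) = 0.5279
  -3/32 × log₂(3/32) = 0.3202
  -5/32 × log₂(5/32) = 0.4184
  -11/32 × log₂(11/32) = 0.5296
H(X) = 1.7961 bits


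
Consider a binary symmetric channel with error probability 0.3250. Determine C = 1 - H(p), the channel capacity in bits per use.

For BSC with error probability p:
C = 1 - H(p) where H(p) is binary entropy
H(0.3250) = -0.3250 × log₂(0.3250) - 0.6750 × log₂(0.6750)
H(p) = 0.9097
C = 1 - 0.9097 = 0.0903 bits/use


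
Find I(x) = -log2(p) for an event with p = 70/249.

Information content I(x) = -log₂(p(x))
I = -log₂(70/249) = -log₂(0.2811)
I = 1.8307 bits


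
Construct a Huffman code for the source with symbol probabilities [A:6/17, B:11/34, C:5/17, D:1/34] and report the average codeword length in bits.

Huffman tree construction:
Combine smallest probabilities repeatedly
Resulting codes:
  A: 0 (length 1)
  B: 10 (length 2)
  C: 111 (length 3)
  D: 110 (length 3)
Average length = Σ p(s) × length(s) = 1.9706 bits


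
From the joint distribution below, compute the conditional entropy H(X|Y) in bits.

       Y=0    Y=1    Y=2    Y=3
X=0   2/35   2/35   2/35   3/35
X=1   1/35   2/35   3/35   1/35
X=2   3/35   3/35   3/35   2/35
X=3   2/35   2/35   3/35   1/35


H(X|Y) = Σ_y p(y) H(X|Y=y)
  p(Y=0) = 8/35, H(X|Y=0) = 1.9056
  p(Y=1) = 9/35, H(X|Y=1) = 1.9749
  p(Y=2) = 11/35, H(X|Y=2) = 1.9808
  p(Y=3) = 1/5, H(X|Y=3) = 1.8424
H(X|Y) = 0.2286×1.9056 + 0.2571×1.9749 + 0.3143×1.9808 + 0.2000×1.8424 = 1.9344 bits


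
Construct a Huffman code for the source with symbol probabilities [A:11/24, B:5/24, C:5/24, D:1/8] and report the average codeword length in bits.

Huffman tree construction:
Combine smallest probabilities repeatedly
Resulting codes:
  A: 0 (length 1)
  B: 111 (length 3)
  C: 10 (length 2)
  D: 110 (length 3)
Average length = Σ p(s) × length(s) = 1.8750 bits


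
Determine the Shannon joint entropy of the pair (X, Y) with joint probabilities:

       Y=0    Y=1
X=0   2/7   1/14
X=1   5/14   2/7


H(X,Y) = -Σ p(x,y) log₂ p(x,y)
  p(0,0)=2/7: -0.2857 × log₂(0.2857) = 0.5164
  p(0,1)=1/14: -0.0714 × log₂(0.0714) = 0.2720
  p(1,0)=5/14: -0.3571 × log₂(0.3571) = 0.5305
  p(1,1)=2/7: -0.2857 × log₂(0.2857) = 0.5164
H(X,Y) = 1.8352 bits


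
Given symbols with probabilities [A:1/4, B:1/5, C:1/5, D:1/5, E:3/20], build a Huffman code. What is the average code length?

Huffman tree construction:
Combine smallest probabilities repeatedly
Resulting codes:
  A: 10 (length 2)
  B: 111 (length 3)
  C: 00 (length 2)
  D: 01 (length 2)
  E: 110 (length 3)
Average length = Σ p(s) × length(s) = 2.3500 bits


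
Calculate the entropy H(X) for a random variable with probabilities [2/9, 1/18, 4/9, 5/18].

H(X) = -Σ p(x) log₂ p(x)
  -2/9 × log₂(2/9) = 0.4822
  -1/18 × log₂(1/18) = 0.2317
  -4/9 × log₂(4/9) = 0.5200
  -5/18 × log₂(5/18) = 0.5133
H(X) = 1.7472 bits


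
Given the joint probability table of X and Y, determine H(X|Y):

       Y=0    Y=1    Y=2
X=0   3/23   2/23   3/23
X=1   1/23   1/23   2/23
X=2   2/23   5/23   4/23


H(X|Y) = Σ_y p(y) H(X|Y=y)
  p(Y=0) = 6/23, H(X|Y=0) = 1.4591
  p(Y=1) = 8/23, H(X|Y=1) = 1.2988
  p(Y=2) = 9/23, H(X|Y=2) = 1.5305
H(X|Y) = 0.2609×1.4591 + 0.3478×1.2988 + 0.3913×1.5305 = 1.4313 bits


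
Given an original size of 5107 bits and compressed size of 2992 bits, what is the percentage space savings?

Space savings = (1 - Compressed/Original) × 100%
= (1 - 2992/5107) × 100%
= 41.41%


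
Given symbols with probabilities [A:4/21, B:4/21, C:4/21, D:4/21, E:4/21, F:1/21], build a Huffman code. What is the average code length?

Huffman tree construction:
Combine smallest probabilities repeatedly
Resulting codes:
  A: 101 (length 3)
  B: 110 (length 3)
  C: 111 (length 3)
  D: 00 (length 2)
  E: 01 (length 2)
  F: 100 (length 3)
Average length = Σ p(s) × length(s) = 2.6190 bits


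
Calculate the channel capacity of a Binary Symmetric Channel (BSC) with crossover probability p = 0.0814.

For BSC with error probability p:
C = 1 - H(p) where H(p) is binary entropy
H(0.0814) = -0.0814 × log₂(0.0814) - 0.9186 × log₂(0.9186)
H(p) = 0.4071
C = 1 - 0.4071 = 0.5929 bits/use


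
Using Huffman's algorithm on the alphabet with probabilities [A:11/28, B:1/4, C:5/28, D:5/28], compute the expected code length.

Huffman tree construction:
Combine smallest probabilities repeatedly
Resulting codes:
  A: 0 (length 1)
  B: 10 (length 2)
  C: 110 (length 3)
  D: 111 (length 3)
Average length = Σ p(s) × length(s) = 1.9643 bits
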